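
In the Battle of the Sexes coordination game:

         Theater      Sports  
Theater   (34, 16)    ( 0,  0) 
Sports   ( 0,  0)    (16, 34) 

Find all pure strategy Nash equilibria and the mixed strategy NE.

Pure NE: (Theater, Theater) and (Sports, Sports); Mixed NE: p = 0.68, q = 0.32

Work:
Check pure NE:
(Theater, Theater): (34, 16) - no unilateral deviation beneficial
(Sports, Sports): (16, 34) - no unilateral deviation beneficial
Mixed NE: P1 plays Theater with p = 0.68, P2 plays Theater with q = 0.32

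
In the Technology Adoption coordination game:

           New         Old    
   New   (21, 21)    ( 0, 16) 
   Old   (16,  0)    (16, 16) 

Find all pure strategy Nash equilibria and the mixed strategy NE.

Pure NE: (New, New) and (Old, Old); Mixed NE: p = 0.7619, q = 0.7619

Work:
Check pure NE:
(New, New): (21, 21) - no unilateral deviation beneficial
(Old, Old): (16, 16) - no unilateral deviation beneficial
Mixed NE: P1 plays New with p = 0.7619, P2 plays New with q = 0.7619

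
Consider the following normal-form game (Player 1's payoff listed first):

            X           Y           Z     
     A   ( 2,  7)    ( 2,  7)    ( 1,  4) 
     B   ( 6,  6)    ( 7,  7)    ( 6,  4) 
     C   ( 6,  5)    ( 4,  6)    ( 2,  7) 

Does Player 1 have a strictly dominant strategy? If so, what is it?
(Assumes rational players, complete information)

No strictly dominant strategy exists for Player 1

Work:
A strategy strictly dominates another if it gives a strictly higher payoff against every opponent action. Compare each pair of P1's strategies column-by-column:
  A vs B: [2 vs 6, 2 vs 7, 1 vs 6] → A does not strictly dominate B (column X: 2 ≤ 6)
  A vs C: [2 vs 6, 2 vs 4, 1 vs 2] → A does not strictly dominate C (column X: 2 ≤ 6)
  B vs A: [6 vs 2, 7 vs 2, 6 vs 1] → B strictly dominates A
  B vs C: [6 vs 6, 7 vs 4, 6 vs 2] → B does not strictly dominate C (column X: 6 ≤ 6)
  C vs A: [6 vs 2, 4 vs 2, 2 vs 1] → C strictly dominates A
  C vs B: [6 vs 6, 4 vs 7, 2 vs 6] → C does not strictly dominate B (column X: 6 ≤ 6)
No single strategy strictly dominates all others → no strictly dominant strategy.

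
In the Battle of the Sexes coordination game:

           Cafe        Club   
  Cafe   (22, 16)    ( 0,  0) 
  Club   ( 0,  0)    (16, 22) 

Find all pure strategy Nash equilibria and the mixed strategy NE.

Pure NE: (Cafe, Cafe) and (Club, Club); Mixed NE: p = 0.5789, q = 0.4211

Work:
Check pure NE:
(Cafe, Cafe): (22, 16) - no unilateral deviation beneficial
(Club, Club): (16, 22) - no unilateral deviation beneficial
Mixed NE: P1 plays Cafe with p = 0.5789, P2 plays Cafe with q = 0.4211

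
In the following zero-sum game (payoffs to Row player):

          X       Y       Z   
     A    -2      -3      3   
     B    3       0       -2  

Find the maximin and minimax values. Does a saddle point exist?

Maximin = -2, Minimax = 0, Saddle: False

Work:
Row minimums: [-3, -2] → maximin = -2
Column maximums: [3, 0, 3] → minimax = 0
No saddle point (maximin ≠ minimax). Mixed strategy needed.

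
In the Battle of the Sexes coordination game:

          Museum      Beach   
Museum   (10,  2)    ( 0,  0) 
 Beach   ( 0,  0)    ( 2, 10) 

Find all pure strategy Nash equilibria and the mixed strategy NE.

Pure NE: (Museum, Museum) and (Beach, Beach); Mixed NE: p = 0.8333, q = 0.1667

Work:
Check pure NE:
(Museum, Museum): (10, 2) - no unilateral deviation beneficial
(Beach, Beach): (2, 10) - no unilateral deviation beneficial
Mixed NE: P1 plays Museum with p = 0.8333, P2 plays Museum with q = 0.1667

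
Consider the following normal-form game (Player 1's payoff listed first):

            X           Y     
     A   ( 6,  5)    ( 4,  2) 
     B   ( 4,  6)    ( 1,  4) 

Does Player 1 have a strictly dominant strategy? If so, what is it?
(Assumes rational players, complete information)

Yes, Player 1's strictly dominant strategy is A

Work:
A strategy strictly dominates another if it gives a strictly higher payoff against every opponent action. Compare each pair of P1's strategies column-by-column:
  A vs B: [6 vs 4, 4 vs 1] → A strictly dominates B
  B vs A: [4 vs 6, 1 vs 4] → B does not strictly dominate A (column X: 4 ≤ 6)
A strictly dominates every other strategy → strictly dominant.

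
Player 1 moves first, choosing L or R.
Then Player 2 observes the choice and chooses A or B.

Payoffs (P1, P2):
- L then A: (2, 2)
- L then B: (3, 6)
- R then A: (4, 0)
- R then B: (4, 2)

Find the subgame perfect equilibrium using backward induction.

P1 plays R, P2 plays B after L and B after R; Payoff (4, 2)

Work:
Backward induction:
After L: P2 chooses B → P1 gets 3
After R: P2 chooses B → P1 gets 4
P1 chooses R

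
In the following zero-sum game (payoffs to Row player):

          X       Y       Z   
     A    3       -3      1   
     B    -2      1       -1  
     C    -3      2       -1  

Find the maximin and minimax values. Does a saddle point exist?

Maximin = -2, Minimax = 1, Saddle: False

Work:
Row minimums: [-3, -2, -3] → maximin = -2
Column maximums: [3, 2, 1] → minimax = 1
No saddle point (maximin ≠ minimax). Mixed strategy needed.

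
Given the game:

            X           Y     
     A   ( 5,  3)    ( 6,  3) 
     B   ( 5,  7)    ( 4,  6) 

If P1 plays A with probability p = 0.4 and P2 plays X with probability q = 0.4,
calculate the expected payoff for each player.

E[P1] = 4.88, E[P2] = 5.04

Work:
E[P1] = p·q·π₁(A,X) + p·(1-q)·π₁(A,Y) + (1-p)·q·π₁(B,X) + (1-p)·(1-q)·π₁(B,Y)
= 0.4·0.4·5 + 0.4·0.6·6 + 0.6·0.4·5 + 0.6·0.6·4
= 4.88

E[P2] = 5.04 (similar calculation)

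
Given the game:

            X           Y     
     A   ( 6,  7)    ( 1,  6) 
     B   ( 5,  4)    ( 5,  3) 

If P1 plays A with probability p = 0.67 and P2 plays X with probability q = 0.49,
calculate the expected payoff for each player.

E[P1] = 3.9615, E[P2] = 5.5

Work:
E[P1] = p·q·π₁(A,X) + p·(1-q)·π₁(A,Y) + (1-p)·q·π₁(B,X) + (1-p)·(1-q)·π₁(B,Y)
= 0.67·0.49·6 + 0.67·0.51·1 + 0.33·0.49·5 + 0.33·0.51·5
= 3.9615

E[P2] = 5.5 (similar calculation)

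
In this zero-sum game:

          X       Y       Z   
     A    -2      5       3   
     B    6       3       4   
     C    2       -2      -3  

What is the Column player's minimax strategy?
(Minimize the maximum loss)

Column should play Z, value = 4

Work:
Column player minimizes Row's maximum payoff:
Column X: max payoff to Row = 6
Column Y: max payoff to Row = 5
Column Z: max payoff to Row = 4
Minimum is 4, achieved by column Z.
Minimax strategy: Z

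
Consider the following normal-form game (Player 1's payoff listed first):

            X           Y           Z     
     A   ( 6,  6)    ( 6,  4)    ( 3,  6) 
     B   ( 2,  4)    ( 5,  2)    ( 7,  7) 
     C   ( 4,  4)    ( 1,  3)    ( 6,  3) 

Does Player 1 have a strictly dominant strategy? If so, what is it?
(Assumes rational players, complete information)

No strictly dominant strategy exists for Player 1

Work:
A strategy strictly dominates another if it gives a strictly higher payoff against every opponent action. Compare each pair of P1's strategies column-by-column:
  A vs B: [6 vs 2, 6 vs 5, 3 vs 7] → A does not strictly dominate B (column Z: 3 ≤ 7)
  A vs C: [6 vs 4, 6 vs 1, 3 vs 6] → A does not strictly dominate C (column Z: 3 ≤ 6)
  B vs A: [2 vs 6, 5 vs 6, 7 vs 3] → B does not strictly dominate A (column X: 2 ≤ 6)
  B vs C: [2 vs 4, 5 vs 1, 7 vs 6] → B does not strictly dominate C (column X: 2 ≤ 4)
  C vs A: [4 vs 6, 1 vs 6, 6 vs 3] → C does not strictly dominate A (column X: 4 ≤ 6)
  C vs B: [4 vs 2, 1 vs 5, 6 vs 7] → C does not strictly dominate B (column Y: 1 ≤ 5)
No single strategy strictly dominates all others → no strictly dominant strategy.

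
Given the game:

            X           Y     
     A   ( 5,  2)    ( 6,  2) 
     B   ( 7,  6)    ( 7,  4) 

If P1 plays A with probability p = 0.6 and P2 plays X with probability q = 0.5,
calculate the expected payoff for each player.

E[P1] = 6.1, E[P2] = 3.2

Work:
E[P1] = p·q·π₁(A,X) + p·(1-q)·π₁(A,Y) + (1-p)·q·π₁(B,X) + (1-p)·(1-q)·π₁(B,Y)
= 0.6·0.5·5 + 0.6·0.5·6 + 0.4·0.5·7 + 0.4·0.5·7
= 6.1

E[P2] = 3.2 (similar calculation)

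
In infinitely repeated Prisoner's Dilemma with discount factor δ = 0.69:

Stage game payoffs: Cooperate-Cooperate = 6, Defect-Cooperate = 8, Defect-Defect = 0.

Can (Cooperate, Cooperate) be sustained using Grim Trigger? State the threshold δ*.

δ* = 0.25; since δ = 0.69 ≥ 0.25, cooperation can be sustained

Work:
For Grim Trigger:
Cooperate forever: 6/(1-δ)
Defect then punished: 8 + 0·δ/(1-δ)
Need: 6/(1-δ) ≥ 8 + 0·δ/(1-δ)
Solving: δ ≥ (T-R)/(T-P) = (8-6)/(8-0) = 0.25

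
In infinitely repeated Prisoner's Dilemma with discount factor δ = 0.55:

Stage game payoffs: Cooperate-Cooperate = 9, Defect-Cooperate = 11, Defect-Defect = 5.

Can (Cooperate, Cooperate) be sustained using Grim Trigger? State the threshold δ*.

δ* = 0.3333; since δ = 0.55 ≥ 0.3333, cooperation can be sustained

Work:
For Grim Trigger:
Cooperate forever: 9/(1-δ)
Defect then punished: 11 + 5·δ/(1-δ)
Need: 9/(1-δ) ≥ 11 + 5·δ/(1-δ)
Solving: δ ≥ (T-R)/(T-P) = (11-9)/(11-5) = 0.3333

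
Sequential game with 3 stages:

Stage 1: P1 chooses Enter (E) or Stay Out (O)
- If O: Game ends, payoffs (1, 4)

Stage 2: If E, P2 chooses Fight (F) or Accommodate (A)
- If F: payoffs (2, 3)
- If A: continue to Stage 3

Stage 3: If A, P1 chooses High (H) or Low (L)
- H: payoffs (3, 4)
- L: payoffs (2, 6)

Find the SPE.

SPE: (E, A, H); Outcome (3, 4)

Work:
Stage 3: P1 chooses H (3 vs 2)
Stage 2: P2: F->3, A->4 (anticipating H). Choose A
Stage 1: P1: O->1, E->3 (anticipating A, H). Choose E
SPE path: E -> A -> H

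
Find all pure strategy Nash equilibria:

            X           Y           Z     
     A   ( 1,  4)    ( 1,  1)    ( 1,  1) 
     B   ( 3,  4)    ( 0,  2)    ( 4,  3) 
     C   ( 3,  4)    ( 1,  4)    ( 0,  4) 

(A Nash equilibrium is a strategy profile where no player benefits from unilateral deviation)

Nash equilibrium: (B, X), (C, X), (C, Y)

Work:
Best responses:
  P1 vs X: payoffs [1, 3, 3] → best response B/C (payoff 3)
  P1 vs Y: payoffs [1, 0, 1] → best response A/C (payoff 1)
  P1 vs Z: payoffs [1, 4, 0] → best response B (payoff 4)
  P2 vs A: payoffs [4, 1, 1] → best response X (payoff 4)
  P2 vs B: payoffs [4, 2, 3] → best response X (payoff 4)
  P2 vs C: payoffs [4, 4, 4] → best response X/Y/Z (payoff 4)
Mutual best responses: (B,X), (C,X), (C,Y) → Nash equilibria.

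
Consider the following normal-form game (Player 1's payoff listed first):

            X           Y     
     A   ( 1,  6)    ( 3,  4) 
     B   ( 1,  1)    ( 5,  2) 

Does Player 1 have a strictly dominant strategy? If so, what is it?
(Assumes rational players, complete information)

No strictly dominant strategy exists for Player 1

Work:
A strategy strictly dominates another if it gives a strictly higher payoff against every opponent action. Compare each pair of P1's strategies column-by-column:
  A vs B: [1 vs 1, 3 vs 5] → A does not strictly dominate B (column X: 1 ≤ 1)
  B vs A: [1 vs 1, 5 vs 3] → B does not strictly dominate A (column X: 1 ≤ 1)
No single strategy strictly dominates all others → no strictly dominant strategy.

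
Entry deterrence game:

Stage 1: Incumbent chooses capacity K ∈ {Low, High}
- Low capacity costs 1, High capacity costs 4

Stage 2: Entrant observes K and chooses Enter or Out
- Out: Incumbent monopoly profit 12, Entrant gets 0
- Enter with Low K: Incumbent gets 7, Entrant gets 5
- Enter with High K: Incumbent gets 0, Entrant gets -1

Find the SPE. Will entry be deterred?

SPE: (High, Enter|Low, Out|High); Entry deterred. Incumbent net profit = 8

Work:
After Low K: Entrant enters (5 > 0)
After High K: Entrant stays out (-1 < 0)
Incumbent: Low → 7−1=6, High → 12−4=8
Incumbent chooses High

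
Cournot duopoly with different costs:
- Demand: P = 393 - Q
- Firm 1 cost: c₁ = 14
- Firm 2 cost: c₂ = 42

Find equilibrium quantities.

q₁* = 135.67, q₂* = 107.67

Work:
Reaction: q₁ = (393 - 14 - q₂)/2
Reaction: q₂ = (393 - 42 - q₁)/2
Solve simultaneously:
q₁* = (393 - 2×14 + 42)/3 = 135.67
q₂* = (393 - 2×42 + 14)/3 = 107.67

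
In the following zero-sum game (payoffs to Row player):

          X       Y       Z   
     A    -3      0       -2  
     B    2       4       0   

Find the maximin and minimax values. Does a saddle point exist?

Maximin = 0, Minimax = 0, Saddle: True

Work:
Row minimums: [-3, 0] → maximin = 0
Column maximums: [2, 4, 0] → minimax = 0
Saddle point exists! Game value = 0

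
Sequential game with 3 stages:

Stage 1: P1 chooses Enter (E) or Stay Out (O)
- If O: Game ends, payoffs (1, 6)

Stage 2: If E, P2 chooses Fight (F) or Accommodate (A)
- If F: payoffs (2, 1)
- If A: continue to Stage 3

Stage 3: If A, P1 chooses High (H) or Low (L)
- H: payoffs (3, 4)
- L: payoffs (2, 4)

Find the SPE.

SPE: (E, A, H); Outcome (3, 4)

Work:
Stage 3: P1 chooses H (3 vs 2)
Stage 2: P2: F->1, A->4 (anticipating H). Choose A
Stage 1: P1: O->1, E->3 (anticipating A, H). Choose E
SPE path: E -> A -> H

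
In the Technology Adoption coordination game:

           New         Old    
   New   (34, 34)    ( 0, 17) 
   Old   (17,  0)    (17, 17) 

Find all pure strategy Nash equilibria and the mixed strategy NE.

Pure NE: (New, New) and (Old, Old); Mixed NE: p = 0.5, q = 0.5

Work:
Check pure NE:
(New, New): (34, 34) - no unilateral deviation beneficial
(Old, Old): (17, 17) - no unilateral deviation beneficial
Mixed NE: P1 plays New with p = 0.5, P2 plays New with q = 0.5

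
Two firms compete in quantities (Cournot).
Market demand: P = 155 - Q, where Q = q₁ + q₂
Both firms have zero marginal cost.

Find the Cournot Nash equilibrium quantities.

q₁* = q₂* = 51.67; P* = 51.67

Work:
Profit: π_i = P·q_i = (a - q_i - q_j)·q_i
FOC: ∂π_i/∂q_i = a - 2q_i - q_j = 0
Reaction function: q_i = (155 - q_j)/2
Symmetry: q* = 155/3 = 51.67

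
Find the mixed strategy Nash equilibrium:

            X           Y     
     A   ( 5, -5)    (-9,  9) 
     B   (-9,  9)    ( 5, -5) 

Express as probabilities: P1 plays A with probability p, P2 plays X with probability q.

p = 0.5, q = 0.5

Work:
Find probabilities that make opponent indifferent:
P2 chooses q to make P1 indifferent between A and B
P1 chooses p to make P2 indifferent between X and Y
Mixed NE: P1 plays (A: 0.5, B: 0.5), P2 plays (X: 0.5, Y: 0.5)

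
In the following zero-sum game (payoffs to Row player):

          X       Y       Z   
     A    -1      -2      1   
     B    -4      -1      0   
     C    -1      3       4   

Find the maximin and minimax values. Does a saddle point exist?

Maximin = -1, Minimax = -1, Saddle: True

Work:
Row minimums: [-2, -4, -1] → maximin = -1
Column maximums: [-1, 3, 4] → minimax = -1
Saddle point exists! Game value = -1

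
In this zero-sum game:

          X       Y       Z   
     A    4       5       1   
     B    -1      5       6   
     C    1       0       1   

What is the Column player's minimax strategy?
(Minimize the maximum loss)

Column should play X, value = 4

Work:
Column player minimizes Row's maximum payoff:
Column X: max payoff to Row = 4
Column Y: max payoff to Row = 5
Column Z: max payoff to Row = 6
Minimum is 4, achieved by column X.
Minimax strategy: X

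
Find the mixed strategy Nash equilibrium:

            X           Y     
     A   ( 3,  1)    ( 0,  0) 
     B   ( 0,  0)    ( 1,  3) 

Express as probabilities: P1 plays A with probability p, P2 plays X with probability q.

p = 0.75, q = 0.25

Work:
Find probabilities that make opponent indifferent:
P2 chooses q to make P1 indifferent between A and B
P1 chooses p to make P2 indifferent between X and Y
Mixed NE: P1 plays (A: 0.75, B: 0.25), P2 plays (X: 0.25, Y: 0.75)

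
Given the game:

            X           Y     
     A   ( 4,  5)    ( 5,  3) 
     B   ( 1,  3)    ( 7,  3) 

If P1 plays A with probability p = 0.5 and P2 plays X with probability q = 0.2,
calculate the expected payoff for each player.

E[P1] = 5.3, E[P2] = 3.2

Work:
E[P1] = p·q·π₁(A,X) + p·(1-q)·π₁(A,Y) + (1-p)·q·π₁(B,X) + (1-p)·(1-q)·π₁(B,Y)
= 0.5·0.2·4 + 0.5·0.8·5 + 0.5·0.2·1 + 0.5·0.8·7
= 5.3

E[P2] = 3.2 (similar calculation)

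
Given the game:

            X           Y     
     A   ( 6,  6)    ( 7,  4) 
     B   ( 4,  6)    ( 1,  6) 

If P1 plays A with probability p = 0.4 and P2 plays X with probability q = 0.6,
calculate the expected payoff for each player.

E[P1] = 4.24, E[P2] = 5.68

Work:
E[P1] = p·q·π₁(A,X) + p·(1-q)·π₁(A,Y) + (1-p)·q·π₁(B,X) + (1-p)·(1-q)·π₁(B,Y)
= 0.4·0.6·6 + 0.4·0.4·7 + 0.6·0.6·4 + 0.6·0.4·1
= 4.24

E[P2] = 5.68 (similar calculation)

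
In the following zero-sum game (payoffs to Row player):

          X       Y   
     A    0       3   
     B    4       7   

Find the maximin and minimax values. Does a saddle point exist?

Maximin = 4, Minimax = 4, Saddle: True

Work:
Row minimums: [0, 4] → maximin = 4
Column maximums: [4, 7] → minimax = 4
Saddle point exists! Game value = 4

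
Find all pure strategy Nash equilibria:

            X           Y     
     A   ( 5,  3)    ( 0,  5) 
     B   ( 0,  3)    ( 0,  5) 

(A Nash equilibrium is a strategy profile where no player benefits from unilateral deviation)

Nash equilibrium: (A, Y), (B, Y)

Work:
Best responses:
  P1 vs X: payoffs [5, 0] → best response A (payoff 5)
  P1 vs Y: payoffs [0, 0] → best response A/B (payoff 0)
  P2 vs A: payoffs [3, 5] → best response Y (payoff 5)
  P2 vs B: payoffs [3, 5] → best response Y (payoff 5)
Mutual best responses: (A,Y), (B,Y) → Nash equilibria.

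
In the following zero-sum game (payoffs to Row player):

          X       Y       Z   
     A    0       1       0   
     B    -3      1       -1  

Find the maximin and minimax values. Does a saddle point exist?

Maximin = 0, Minimax = 0, Saddle: True

Work:
Row minimums: [0, -3] → maximin = 0
Column maximums: [0, 1, 0] → minimax = 0
Saddle point exists! Game value = 0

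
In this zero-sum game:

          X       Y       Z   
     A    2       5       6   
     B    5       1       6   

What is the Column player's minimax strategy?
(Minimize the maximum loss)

Column should play X or Y (all achieve the minimum), value = 5

Work:
Column player minimizes Row's maximum payoff:
Column X: max payoff to Row = 5
Column Y: max payoff to Row = 5
Column Z: max payoff to Row = 6
Minimum is 5, achieved by columns X, Y (tied).
Each of X or Y is a minimax strategy.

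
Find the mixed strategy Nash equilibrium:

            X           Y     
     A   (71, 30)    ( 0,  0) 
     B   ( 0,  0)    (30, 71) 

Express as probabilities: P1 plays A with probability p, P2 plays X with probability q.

p = 0.703, q = 0.297

Work:
Find probabilities that make opponent indifferent:
P2 chooses q to make P1 indifferent between A and B
P1 chooses p to make P2 indifferent between X and Y
Mixed NE: P1 plays (A: 0.703, B: 0.297), P2 plays (X: 0.297, Y: 0.703)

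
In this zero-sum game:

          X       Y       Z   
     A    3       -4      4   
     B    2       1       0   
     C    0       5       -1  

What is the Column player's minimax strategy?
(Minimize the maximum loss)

Column should play X, value = 3

Work:
Column player minimizes Row's maximum payoff:
Column X: max payoff to Row = 3
Column Y: max payoff to Row = 5
Column Z: max payoff to Row = 4
Minimum is 3, achieved by column X.
Minimax strategy: X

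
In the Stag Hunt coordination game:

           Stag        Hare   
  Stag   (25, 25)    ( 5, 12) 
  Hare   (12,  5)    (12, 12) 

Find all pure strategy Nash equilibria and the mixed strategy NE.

Pure NE: (Stag, Stag) and (Hare, Hare); Mixed NE: p = 0.35, q = 0.35

Work:
Check pure NE:
(Stag, Stag): (25, 25) - no unilateral deviation beneficial
(Hare, Hare): (12, 12) - no unilateral deviation beneficial
Mixed NE: P1 plays Stag with p = 0.35, P2 plays Stag with q = 0.35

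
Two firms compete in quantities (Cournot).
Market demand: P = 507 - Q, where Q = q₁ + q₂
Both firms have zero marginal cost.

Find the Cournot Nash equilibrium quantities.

q₁* = q₂* = 169.0; P* = 169.0

Work:
Profit: π_i = P·q_i = (a - q_i - q_j)·q_i
FOC: ∂π_i/∂q_i = a - 2q_i - q_j = 0
Reaction function: q_i = (507 - q_j)/2
Symmetry: q* = 507/3 = 169.0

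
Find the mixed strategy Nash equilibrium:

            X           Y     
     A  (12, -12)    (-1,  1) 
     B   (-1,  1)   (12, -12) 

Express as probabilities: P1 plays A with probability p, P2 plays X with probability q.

p = 0.5, q = 0.5

Work:
Find probabilities that make opponent indifferent:
P2 chooses q to make P1 indifferent between A and B
P1 chooses p to make P2 indifferent between X and Y
Mixed NE: P1 plays (A: 0.5, B: 0.5), P2 plays (X: 0.5, Y: 0.5)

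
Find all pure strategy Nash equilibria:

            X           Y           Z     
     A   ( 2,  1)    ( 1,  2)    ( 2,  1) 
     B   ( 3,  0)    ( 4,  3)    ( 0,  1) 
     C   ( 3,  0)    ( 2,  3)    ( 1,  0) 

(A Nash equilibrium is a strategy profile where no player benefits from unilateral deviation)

Nash equilibrium: (B, Y)

Work:
Best responses:
  P1 vs X: payoffs [2, 3, 3] → best response B/C (payoff 3)
  P1 vs Y: payoffs [1, 4, 2] → best response B (payoff 4)
  P1 vs Z: payoffs [2, 0, 1] → best response A (payoff 2)
  P2 vs A: payoffs [1, 2, 1] → best response Y (payoff 2)
  P2 vs B: payoffs [0, 3, 1] → best response Y (payoff 3)
  P2 vs C: payoffs [0, 3, 0] → best response Y (payoff 3)
Mutual best responses: (B,Y) → Nash equilibria.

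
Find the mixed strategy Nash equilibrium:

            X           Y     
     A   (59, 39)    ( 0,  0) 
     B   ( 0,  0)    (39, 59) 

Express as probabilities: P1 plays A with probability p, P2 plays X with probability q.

p = 0.602, q = 0.398

Work:
Find probabilities that make opponent indifferent:
P2 chooses q to make P1 indifferent between A and B
P1 chooses p to make P2 indifferent between X and Y
Mixed NE: P1 plays (A: 0.602, B: 0.398), P2 plays (X: 0.398, Y: 0.602)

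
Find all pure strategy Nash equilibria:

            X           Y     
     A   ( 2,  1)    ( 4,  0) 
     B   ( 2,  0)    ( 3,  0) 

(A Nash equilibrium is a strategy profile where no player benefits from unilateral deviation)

Nash equilibrium: (A, X), (B, X)

Work:
Best responses:
  P1 vs X: payoffs [2, 2] → best response A/B (payoff 2)
  P1 vs Y: payoffs [4, 3] → best response A (payoff 4)
  P2 vs A: payoffs [1, 0] → best response X (payoff 1)
  P2 vs B: payoffs [0, 0] → best response X/Y (payoff 0)
Mutual best responses: (A,X), (B,X) → Nash equilibria.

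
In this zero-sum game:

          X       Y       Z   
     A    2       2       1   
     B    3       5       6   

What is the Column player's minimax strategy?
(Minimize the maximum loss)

Column should play X, value = 3

Work:
Column player minimizes Row's maximum payoff:
Column X: max payoff to Row = 3
Column Y: max payoff to Row = 5
Column Z: max payoff to Row = 6
Minimum is 3, achieved by column X.
Minimax strategy: X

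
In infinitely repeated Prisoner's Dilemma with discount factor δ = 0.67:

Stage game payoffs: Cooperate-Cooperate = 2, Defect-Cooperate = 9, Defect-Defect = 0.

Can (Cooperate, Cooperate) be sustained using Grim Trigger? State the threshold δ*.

δ* = 0.7778; since δ = 0.67 < 0.7778, cooperation cannot be sustained

Work:
For Grim Trigger:
Cooperate forever: 2/(1-δ)
Defect then punished: 9 + 0·δ/(1-δ)
Need: 2/(1-δ) ≥ 9 + 0·δ/(1-δ)
Solving: δ ≥ (T-R)/(T-P) = (9-2)/(9-0) = 0.7778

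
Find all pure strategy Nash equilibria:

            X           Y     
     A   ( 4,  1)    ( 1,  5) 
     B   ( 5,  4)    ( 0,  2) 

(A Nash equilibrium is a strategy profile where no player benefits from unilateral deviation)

Nash equilibrium: (A, Y), (B, X)

Work:
Best responses:
  P1 vs X: payoffs [4, 5] → best response B (payoff 5)
  P1 vs Y: payoffs [1, 0] → best response A (payoff 1)
  P2 vs A: payoffs [1, 5] → best response Y (payoff 5)
  P2 vs B: payoffs [4, 2] → best response X (payoff 4)
Mutual best responses: (A,Y), (B,X) → Nash equilibria.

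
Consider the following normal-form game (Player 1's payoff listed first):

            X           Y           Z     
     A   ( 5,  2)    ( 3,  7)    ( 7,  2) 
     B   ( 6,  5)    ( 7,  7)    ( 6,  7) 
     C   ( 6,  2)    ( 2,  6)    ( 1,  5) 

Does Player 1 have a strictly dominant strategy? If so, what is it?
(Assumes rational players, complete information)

No strictly dominant strategy exists for Player 1

Work:
A strategy strictly dominates another if it gives a strictly higher payoff against every opponent action. Compare each pair of P1's strategies column-by-column:
  A vs B: [5 vs 6, 3 vs 7, 7 vs 6] → A does not strictly dominate B (column X: 5 ≤ 6)
  A vs C: [5 vs 6, 3 vs 2, 7 vs 1] → A does not strictly dominate C (column X: 5 ≤ 6)
  B vs A: [6 vs 5, 7 vs 3, 6 vs 7] → B does not strictly dominate A (column Z: 6 ≤ 7)
  B vs C: [6 vs 6, 7 vs 2, 6 vs 1] → B does not strictly dominate C (column X: 6 ≤ 6)
  C vs A: [6 vs 5, 2 vs 3, 1 vs 7] → C does not strictly dominate A (column Y: 2 ≤ 3)
  C vs B: [6 vs 6, 2 vs 7, 1 vs 6] → C does not strictly dominate B (column X: 6 ≤ 6)
No single strategy strictly dominates all others → no strictly dominant strategy.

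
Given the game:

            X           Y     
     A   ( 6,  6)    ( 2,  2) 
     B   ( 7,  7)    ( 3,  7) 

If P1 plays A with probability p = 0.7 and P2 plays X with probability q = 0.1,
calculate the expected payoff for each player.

E[P1] = 2.7, E[P2] = 3.78

Work:
E[P1] = p·q·π₁(A,X) + p·(1-q)·π₁(A,Y) + (1-p)·q·π₁(B,X) + (1-p)·(1-q)·π₁(B,Y)
= 0.7·0.1·6 + 0.7·0.9·2 + 0.3·0.1·7 + 0.3·0.9·3
= 2.7

E[P2] = 3.78 (similar calculation)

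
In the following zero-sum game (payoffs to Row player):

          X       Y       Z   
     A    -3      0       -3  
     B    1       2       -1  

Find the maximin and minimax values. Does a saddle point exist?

Maximin = -1, Minimax = -1, Saddle: True

Work:
Row minimums: [-3, -1] → maximin = -1
Column maximums: [1, 2, -1] → minimax = -1
Saddle point exists! Game value = -1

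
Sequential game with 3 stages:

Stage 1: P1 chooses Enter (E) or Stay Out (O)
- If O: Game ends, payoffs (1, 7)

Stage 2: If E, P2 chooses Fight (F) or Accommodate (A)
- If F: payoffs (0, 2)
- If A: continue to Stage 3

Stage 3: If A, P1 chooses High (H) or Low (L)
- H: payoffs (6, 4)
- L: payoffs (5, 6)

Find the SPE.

SPE: (E, A, H); Outcome (6, 4)

Work:
Stage 3: P1 chooses H (6 vs 5)
Stage 2: P2: F->2, A->4 (anticipating H). Choose A
Stage 1: P1: O->1, E->6 (anticipating A, H). Choose E
SPE path: E -> A -> H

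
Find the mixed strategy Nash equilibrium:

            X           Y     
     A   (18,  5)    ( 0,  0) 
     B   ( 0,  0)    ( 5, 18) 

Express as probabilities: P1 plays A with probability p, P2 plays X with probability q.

p = 0.7826, q = 0.2174

Work:
Find probabilities that make opponent indifferent:
P2 chooses q to make P1 indifferent between A and B
P1 chooses p to make P2 indifferent between X and Y
Mixed NE: P1 plays (A: 0.7826, B: 0.2174), P2 plays (X: 0.2174, Y: 0.7826)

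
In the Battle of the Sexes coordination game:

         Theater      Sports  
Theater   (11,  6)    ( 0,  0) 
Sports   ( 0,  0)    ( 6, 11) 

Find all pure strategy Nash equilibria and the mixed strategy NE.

Pure NE: (Theater, Theater) and (Sports, Sports); Mixed NE: p = 0.6471, q = 0.3529

Work:
Check pure NE:
(Theater, Theater): (11, 6) - no unilateral deviation beneficial
(Sports, Sports): (6, 11) - no unilateral deviation beneficial
Mixed NE: P1 plays Theater with p = 0.6471, P2 plays Theater with q = 0.3529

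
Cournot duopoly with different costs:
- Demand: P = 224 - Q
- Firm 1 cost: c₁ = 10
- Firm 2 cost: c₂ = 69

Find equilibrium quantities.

q₁* = 91.0, q₂* = 32.0

Work:
Reaction: q₁ = (224 - 10 - q₂)/2
Reaction: q₂ = (224 - 69 - q₁)/2
Solve simultaneously:
q₁* = (224 - 2×10 + 69)/3 = 91.0
q₂* = (224 - 2×69 + 10)/3 = 32.0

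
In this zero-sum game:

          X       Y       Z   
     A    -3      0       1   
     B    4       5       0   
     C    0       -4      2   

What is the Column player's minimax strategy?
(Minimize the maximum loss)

Column should play Z, value = 2

Work:
Column player minimizes Row's maximum payoff:
Column X: max payoff to Row = 4
Column Y: max payoff to Row = 5
Column Z: max payoff to Row = 2
Minimum is 2, achieved by column Z.
Minimax strategy: Z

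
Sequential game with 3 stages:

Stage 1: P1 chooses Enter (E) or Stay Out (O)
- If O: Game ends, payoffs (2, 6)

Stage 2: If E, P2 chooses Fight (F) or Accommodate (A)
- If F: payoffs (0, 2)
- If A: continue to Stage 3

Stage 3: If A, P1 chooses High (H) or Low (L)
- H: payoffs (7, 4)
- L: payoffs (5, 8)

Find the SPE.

SPE: (E, A, H); Outcome (7, 4)

Work:
Stage 3: P1 chooses H (7 vs 5)
Stage 2: P2: F->2, A->4 (anticipating H). Choose A
Stage 1: P1: O->2, E->7 (anticipating A, H). Choose E
SPE path: E -> A -> H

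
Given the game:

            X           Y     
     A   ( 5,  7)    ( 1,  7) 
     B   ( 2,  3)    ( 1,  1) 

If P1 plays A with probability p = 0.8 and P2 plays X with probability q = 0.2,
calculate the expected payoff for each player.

E[P1] = 1.68, E[P2] = 5.88

Work:
E[P1] = p·q·π₁(A,X) + p·(1-q)·π₁(A,Y) + (1-p)·q·π₁(B,X) + (1-p)·(1-q)·π₁(B,Y)
= 0.8·0.2·5 + 0.8·0.8·1 + 0.2·0.2·2 + 0.2·0.8·1
= 1.68

E[P2] = 5.88 (similar calculation)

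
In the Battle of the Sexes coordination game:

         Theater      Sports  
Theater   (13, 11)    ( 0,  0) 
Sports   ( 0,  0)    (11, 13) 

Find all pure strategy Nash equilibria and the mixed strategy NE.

Pure NE: (Theater, Theater) and (Sports, Sports); Mixed NE: p = 0.5417, q = 0.4583

Work:
Check pure NE:
(Theater, Theater): (13, 11) - no unilateral deviation beneficial
(Sports, Sports): (11, 13) - no unilateral deviation beneficial
Mixed NE: P1 plays Theater with p = 0.5417, P2 plays Theater with q = 0.4583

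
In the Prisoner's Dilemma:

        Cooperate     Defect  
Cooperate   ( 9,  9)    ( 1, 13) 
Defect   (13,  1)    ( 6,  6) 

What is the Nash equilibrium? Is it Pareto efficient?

(Defect, Defect) is NE; not Pareto efficient

Work:
Defect dominates Cooperate for both players:
If P2 cooperates: Defect (13) > Cooperate (9)
If P2 defects: Defect (6) > Cooperate (1)
NE: (Defect, Defect) with payoff (6, 6)
But (Cooperate, Cooperate) = (9, 9) Pareto dominates (6, 6)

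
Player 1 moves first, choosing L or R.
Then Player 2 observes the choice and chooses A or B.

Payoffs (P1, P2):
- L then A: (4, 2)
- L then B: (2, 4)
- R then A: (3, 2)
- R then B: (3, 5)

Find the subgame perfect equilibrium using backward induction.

P1 plays R, P2 plays B after L and B after R; Payoff (3, 5)

Work:
Backward induction:
After L: P2 chooses B → P1 gets 2
After R: P2 chooses B → P1 gets 3
P1 chooses R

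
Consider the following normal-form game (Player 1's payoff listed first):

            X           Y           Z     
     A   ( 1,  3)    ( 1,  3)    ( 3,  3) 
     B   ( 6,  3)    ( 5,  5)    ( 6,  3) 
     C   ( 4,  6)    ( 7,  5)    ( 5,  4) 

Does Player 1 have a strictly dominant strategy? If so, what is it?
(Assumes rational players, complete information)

No strictly dominant strategy exists for Player 1

Work:
A strategy strictly dominates another if it gives a strictly higher payoff against every opponent action. Compare each pair of P1's strategies column-by-column:
  A vs B: [1 vs 6, 1 vs 5, 3 vs 6] → A does not strictly dominate B (column X: 1 ≤ 6)
  A vs C: [1 vs 4, 1 vs 7, 3 vs 5] → A does not strictly dominate C (column X: 1 ≤ 4)
  B vs A: [6 vs 1, 5 vs 1, 6 vs 3] → B strictly dominates A
  B vs C: [6 vs 4, 5 vs 7, 6 vs 5] → B does not strictly dominate C (column Y: 5 ≤ 7)
  C vs A: [4 vs 1, 7 vs 1, 5 vs 3] → C strictly dominates A
  C vs B: [4 vs 6, 7 vs 5, 5 vs 6] → C does not strictly dominate B (column X: 4 ≤ 6)
No single strategy strictly dominates all others → no strictly dominant strategy.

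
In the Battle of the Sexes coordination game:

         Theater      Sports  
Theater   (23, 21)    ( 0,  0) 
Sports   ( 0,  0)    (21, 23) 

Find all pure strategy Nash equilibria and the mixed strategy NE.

Pure NE: (Theater, Theater) and (Sports, Sports); Mixed NE: p = 0.5227, q = 0.4773

Work:
Check pure NE:
(Theater, Theater): (23, 21) - no unilateral deviation beneficial
(Sports, Sports): (21, 23) - no unilateral deviation beneficial
Mixed NE: P1 plays Theater with p = 0.5227, P2 plays Theater with q = 0.4773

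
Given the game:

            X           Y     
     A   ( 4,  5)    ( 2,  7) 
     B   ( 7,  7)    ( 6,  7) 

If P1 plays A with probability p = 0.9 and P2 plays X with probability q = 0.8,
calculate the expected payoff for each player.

E[P1] = 3.92, E[P2] = 5.56

Work:
E[P1] = p·q·π₁(A,X) + p·(1-q)·π₁(A,Y) + (1-p)·q·π₁(B,X) + (1-p)·(1-q)·π₁(B,Y)
= 0.9·0.8·4 + 0.9·0.2·2 + 0.1·0.8·7 + 0.1·0.2·6
= 3.92

E[P2] = 5.56 (similar calculation)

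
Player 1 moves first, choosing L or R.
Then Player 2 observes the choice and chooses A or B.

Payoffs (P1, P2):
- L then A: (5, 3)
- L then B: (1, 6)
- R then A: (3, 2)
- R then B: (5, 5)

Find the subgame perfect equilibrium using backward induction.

P1 plays R, P2 plays B after L and B after R; Payoff (5, 5)

Work:
Backward induction:
After L: P2 chooses B → P1 gets 1
After R: P2 chooses B → P1 gets 5
P1 chooses R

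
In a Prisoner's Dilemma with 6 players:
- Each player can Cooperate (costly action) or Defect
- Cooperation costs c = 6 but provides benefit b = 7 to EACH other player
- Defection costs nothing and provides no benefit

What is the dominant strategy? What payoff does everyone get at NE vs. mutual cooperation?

Dominant: Defect; NE payoff = 0; Coop payoff = 29

Work:
Defect dominates (saves cost c = 6, benefit to others is external)
NE: All defect → everyone gets 0
If all cooperate: each receives (5)×7 - 6 = 29
Social dilemma: 29 > 0 but NE gives 0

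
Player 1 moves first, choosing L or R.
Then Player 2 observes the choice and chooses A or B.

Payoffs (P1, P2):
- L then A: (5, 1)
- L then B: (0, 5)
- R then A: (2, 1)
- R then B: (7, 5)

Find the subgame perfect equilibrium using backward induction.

P1 plays R, P2 plays B after L and B after R; Payoff (7, 5)

Work:
Backward induction:
After L: P2 chooses B → P1 gets 0
After R: P2 chooses B → P1 gets 7
P1 chooses R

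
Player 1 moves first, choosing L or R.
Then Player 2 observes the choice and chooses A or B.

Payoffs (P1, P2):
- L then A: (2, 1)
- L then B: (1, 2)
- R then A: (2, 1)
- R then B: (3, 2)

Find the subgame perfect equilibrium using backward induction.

P1 plays R, P2 plays B after L and B after R; Payoff (3, 2)

Work:
Backward induction:
After L: P2 chooses B → P1 gets 1
After R: P2 chooses B → P1 gets 3
P1 chooses R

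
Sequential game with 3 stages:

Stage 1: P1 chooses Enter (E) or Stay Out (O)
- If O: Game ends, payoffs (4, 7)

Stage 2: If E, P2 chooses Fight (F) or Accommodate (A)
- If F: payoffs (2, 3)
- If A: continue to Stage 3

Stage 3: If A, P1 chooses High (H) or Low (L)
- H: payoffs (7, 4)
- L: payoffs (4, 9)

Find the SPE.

SPE: (E, A, H); Outcome (7, 4)

Work:
Stage 3: P1 chooses H (7 vs 4)
Stage 2: P2: F->3, A->4 (anticipating H). Choose A
Stage 1: P1: O->4, E->7 (anticipating A, H). Choose E
SPE path: E -> A -> H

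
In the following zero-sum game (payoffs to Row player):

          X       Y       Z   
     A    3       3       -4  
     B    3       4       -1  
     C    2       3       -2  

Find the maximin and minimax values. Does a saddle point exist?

Maximin = -1, Minimax = -1, Saddle: True

Work:
Row minimums: [-4, -1, -2] → maximin = -1
Column maximums: [3, 4, -1] → minimax = -1
Saddle point exists! Game value = -1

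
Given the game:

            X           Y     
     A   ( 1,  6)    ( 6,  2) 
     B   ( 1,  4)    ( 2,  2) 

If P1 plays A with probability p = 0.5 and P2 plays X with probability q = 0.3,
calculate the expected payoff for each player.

E[P1] = 3.1, E[P2] = 2.9

Work:
E[P1] = p·q·π₁(A,X) + p·(1-q)·π₁(A,Y) + (1-p)·q·π₁(B,X) + (1-p)·(1-q)·π₁(B,Y)
= 0.5·0.3·1 + 0.5·0.7·6 + 0.5·0.3·1 + 0.5·0.7·2
= 3.1

E[P2] = 2.9 (similar calculation)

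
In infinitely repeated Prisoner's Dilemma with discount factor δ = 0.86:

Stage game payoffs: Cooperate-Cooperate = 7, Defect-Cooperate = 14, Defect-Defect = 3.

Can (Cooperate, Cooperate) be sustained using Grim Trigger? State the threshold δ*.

δ* = 0.6364; since δ = 0.86 ≥ 0.6364, cooperation can be sustained

Work:
For Grim Trigger:
Cooperate forever: 7/(1-δ)
Defect then punished: 14 + 3·δ/(1-δ)
Need: 7/(1-δ) ≥ 14 + 3·δ/(1-δ)
Solving: δ ≥ (T-R)/(T-P) = (14-7)/(14-3) = 0.6364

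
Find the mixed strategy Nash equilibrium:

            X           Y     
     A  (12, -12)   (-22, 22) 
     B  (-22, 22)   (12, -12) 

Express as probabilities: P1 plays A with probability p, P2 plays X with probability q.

p = 0.5, q = 0.5

Work:
Find probabilities that make opponent indifferent:
P2 chooses q to make P1 indifferent between A and B
P1 chooses p to make P2 indifferent between X and Y
Mixed NE: P1 plays (A: 0.5, B: 0.5), P2 plays (X: 0.5, Y: 0.5)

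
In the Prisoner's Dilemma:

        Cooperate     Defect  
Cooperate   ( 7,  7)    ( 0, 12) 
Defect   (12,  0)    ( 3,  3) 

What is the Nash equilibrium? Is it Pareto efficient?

(Defect, Defect) is NE; not Pareto efficient

Work:
Defect dominates Cooperate for both players:
If P2 cooperates: Defect (12) > Cooperate (7)
If P2 defects: Defect (3) > Cooperate (0)
NE: (Defect, Defect) with payoff (3, 3)
But (Cooperate, Cooperate) = (7, 7) Pareto dominates (3, 3)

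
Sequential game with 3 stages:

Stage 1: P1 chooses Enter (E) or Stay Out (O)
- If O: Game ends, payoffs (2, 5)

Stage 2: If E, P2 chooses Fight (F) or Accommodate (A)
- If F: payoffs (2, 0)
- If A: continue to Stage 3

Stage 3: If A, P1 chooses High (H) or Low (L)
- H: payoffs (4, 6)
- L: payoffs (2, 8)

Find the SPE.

SPE: (E, A, H); Outcome (4, 6)

Work:
Stage 3: P1 chooses H (4 vs 2)
Stage 2: P2: F->0, A->6 (anticipating H). Choose A
Stage 1: P1: O->2, E->4 (anticipating A, H). Choose E
SPE path: E -> A -> H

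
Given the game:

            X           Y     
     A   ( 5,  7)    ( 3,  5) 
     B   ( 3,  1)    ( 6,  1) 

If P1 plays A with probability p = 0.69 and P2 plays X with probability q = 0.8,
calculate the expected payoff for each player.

E[P1] = 4.29, E[P2] = 4.864

Work:
E[P1] = p·q·π₁(A,X) + p·(1-q)·π₁(A,Y) + (1-p)·q·π₁(B,X) + (1-p)·(1-q)·π₁(B,Y)
= 0.69·0.8·5 + 0.69·0.2·3 + 0.31·0.8·3 + 0.31·0.2·6
= 4.29

E[P2] = 4.864 (similar calculation)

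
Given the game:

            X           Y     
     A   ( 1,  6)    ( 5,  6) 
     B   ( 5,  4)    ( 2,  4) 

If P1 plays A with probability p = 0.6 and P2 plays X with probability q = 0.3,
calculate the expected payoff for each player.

E[P1] = 3.44, E[P2] = 5.2

Work:
E[P1] = p·q·π₁(A,X) + p·(1-q)·π₁(A,Y) + (1-p)·q·π₁(B,X) + (1-p)·(1-q)·π₁(B,Y)
= 0.6·0.3·1 + 0.6·0.7·5 + 0.4·0.3·5 + 0.4·0.7·2
= 3.44

E[P2] = 5.2 (similar calculation)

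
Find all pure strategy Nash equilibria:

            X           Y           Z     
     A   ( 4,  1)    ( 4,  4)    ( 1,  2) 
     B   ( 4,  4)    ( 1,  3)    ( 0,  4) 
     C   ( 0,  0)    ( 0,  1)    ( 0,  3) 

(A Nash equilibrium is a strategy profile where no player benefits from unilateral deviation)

Nash equilibrium: (A, Y), (B, X)

Work:
Best responses:
  P1 vs X: payoffs [4, 4, 0] → best response A/B (payoff 4)
  P1 vs Y: payoffs [4, 1, 0] → best response A (payoff 4)
  P1 vs Z: payoffs [1, 0, 0] → best response A (payoff 1)
  P2 vs A: payoffs [1, 4, 2] → best response Y (payoff 4)
  P2 vs B: payoffs [4, 3, 4] → best response X/Z (payoff 4)
  P2 vs C: payoffs [0, 1, 3] → best response Z (payoff 3)
Mutual best responses: (A,Y), (B,X) → Nash equilibria.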